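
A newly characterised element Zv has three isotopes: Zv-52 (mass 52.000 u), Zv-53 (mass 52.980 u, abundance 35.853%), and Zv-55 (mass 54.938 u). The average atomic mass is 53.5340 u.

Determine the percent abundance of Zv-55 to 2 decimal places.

Let x and y be the fractions of Zv-52 and Zv-55. Then x + y = 1 − 0.35853 = 0.64147 and 52.000x + 54.938y = 53.5340 − 0.35853×52.980 = 34.5390806.
Substituting: 52.000x + 54.938(0.64147 − x) = 34.5390806
(52.000 − 54.938)x = -0.70199826  ⇒  x = 0.23894, y = 0.40253
Zv-52: 23.89%, Zv-55: 40.25%.

40.25%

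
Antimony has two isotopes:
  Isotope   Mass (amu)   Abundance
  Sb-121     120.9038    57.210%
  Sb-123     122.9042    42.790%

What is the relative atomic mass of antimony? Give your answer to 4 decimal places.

121.7598 amu

The abundance-weighted mean is 0.57210 × 120.9038 + 0.42790 × 122.9042
= 69.16906 + 52.59071 = 121.75977 amu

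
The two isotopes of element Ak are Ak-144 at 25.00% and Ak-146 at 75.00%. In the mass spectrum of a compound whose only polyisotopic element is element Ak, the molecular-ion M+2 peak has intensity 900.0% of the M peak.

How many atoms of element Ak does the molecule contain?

3

The M+2/M ratio from n Ak atoms is n · q/p = n · 0.7500/0.2500.
n = 9.000 × 0.2500/0.7500 = 3.00 ≈ 3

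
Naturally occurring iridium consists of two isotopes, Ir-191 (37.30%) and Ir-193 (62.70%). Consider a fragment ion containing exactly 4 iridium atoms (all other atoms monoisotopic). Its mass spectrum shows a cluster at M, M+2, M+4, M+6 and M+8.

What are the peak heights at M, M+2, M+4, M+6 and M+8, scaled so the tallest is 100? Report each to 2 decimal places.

Each Ir atom is independently Ir-191 (p = 0.3730) or Ir-193 (q = 0.6270); the cluster is the binomial expansion (p + q)^4.
P(M) = 0.3730^4 = 0.019357
P(M+2) = 4 × 0.3730^3 × 0.6270^1 = 0.130153
P(M+4) = 6 × 0.3730^2 × 0.6270^2 = 0.328174
P(M+6) = 4 × 0.3730^1 × 0.6270^3 = 0.367766
P(M+8) = 0.6270^4 = 0.154550
The M+6 peak is largest (0.367766); scaling to 100 gives 5.26 : 35.39 : 89.23 : 100.00 : 42.02.

5.26 : 35.39 : 89.23 : 100.00 : 42.02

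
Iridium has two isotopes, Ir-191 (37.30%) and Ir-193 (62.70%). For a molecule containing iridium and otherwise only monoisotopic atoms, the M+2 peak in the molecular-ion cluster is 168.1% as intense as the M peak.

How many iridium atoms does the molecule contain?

1

For n independent Ir atoms, I(M+2)/I(M) = n · (abundance Ir-193) / (abundance Ir-191) = n · 0.6270/0.3730.
n = 1.681 × 0.3730/0.6270 = 1.00 ≈ 1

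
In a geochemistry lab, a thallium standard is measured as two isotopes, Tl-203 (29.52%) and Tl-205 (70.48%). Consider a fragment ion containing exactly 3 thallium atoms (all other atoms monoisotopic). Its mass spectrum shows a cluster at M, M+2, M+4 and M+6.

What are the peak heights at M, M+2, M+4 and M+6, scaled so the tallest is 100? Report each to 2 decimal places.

5.85 : 41.88 : 100.00 : 79.58

Expanding (0.2952 + 0.7048)^3:
P(M) = 0.2952^3 = 0.025725
P(M+2) = 3 × 0.2952^2 × 0.7048^1 = 0.184255
P(M+4) = 3 × 0.2952^1 × 0.7048^2 = 0.439916
P(M+6) = 0.7048^3 = 0.350104
The M+4 peak is largest (0.439916); scaling to 100 gives 5.85 : 41.88 : 100.00 : 79.58.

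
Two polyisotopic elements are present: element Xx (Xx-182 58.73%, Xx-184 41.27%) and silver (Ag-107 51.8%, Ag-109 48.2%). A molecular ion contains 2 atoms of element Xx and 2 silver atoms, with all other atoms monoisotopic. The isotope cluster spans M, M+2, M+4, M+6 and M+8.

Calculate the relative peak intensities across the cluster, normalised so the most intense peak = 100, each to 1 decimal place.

25.2 : 82.2 : 100.0 : 53.7 : 10.8

Element Xx pattern (n=2): 0.34492129 : 0.48475742 : 0.17032129
Silver pattern (n=2): 0.268324 : 0.499352 : 0.232324
Convolve the two distributions (both contribute in 2-u steps):
  M: 0.34492129×0.268324 = 0.092551
  M+2: 0.34492129×0.499352 + 0.48475742×0.268324 = 0.302309
  M+4: 0.34492129×0.232324 + 0.48475742×0.499352 + 0.17032129×0.268324 = 0.367899
  M+6: 0.48475742×0.232324 + 0.17032129×0.499352 = 0.197671
  M+8: 0.17032129×0.232324 = 0.039570
Scale to base peak (0.367899) = 100: 25.2 : 82.2 : 100.0 : 53.7 : 10.8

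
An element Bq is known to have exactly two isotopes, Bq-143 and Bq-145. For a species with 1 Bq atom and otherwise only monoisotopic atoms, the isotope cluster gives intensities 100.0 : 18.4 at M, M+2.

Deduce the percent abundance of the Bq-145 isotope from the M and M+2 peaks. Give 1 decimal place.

15.5%

Write p for the Bq-143 fraction. I(M+2)/I(M) = [C(1,1)·p^0·(1−p)] / p^1 = 1·(1−p)/p = 18.4/100.0 = 0.1840
(1−p)/p = 0.1840/1 = 0.1840  ⇒  p = 1/(1 + 0.1840) = 0.8446
Bq-143: 84.5%, Bq-145: 15.5%.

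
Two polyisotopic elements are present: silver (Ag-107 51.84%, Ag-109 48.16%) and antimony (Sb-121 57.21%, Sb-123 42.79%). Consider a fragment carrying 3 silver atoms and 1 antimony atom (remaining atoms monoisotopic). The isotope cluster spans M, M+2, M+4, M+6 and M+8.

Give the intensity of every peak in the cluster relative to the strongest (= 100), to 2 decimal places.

21.40 : 75.63 : 100.00 : 58.59 : 12.83

Silver pattern (n=3): 0.13931407 : 0.38827347 : 0.36071085 : 0.11170161
Antimony pattern (n=1): 0.5721 : 0.4279
Convolve the two distributions (both contribute in 2-u steps):
  M: 0.13931407×0.5721 = 0.079702
  M+2: 0.13931407×0.4279 + 0.38827347×0.5721 = 0.281744
  M+4: 0.38827347×0.4279 + 0.36071085×0.5721 = 0.372505
  M+6: 0.36071085×0.4279 + 0.11170161×0.5721 = 0.218253
  M+8: 0.11170161×0.4279 = 0.047797
Scale to base peak (0.372505) = 100: 21.40 : 75.63 : 100.00 : 58.59 : 12.83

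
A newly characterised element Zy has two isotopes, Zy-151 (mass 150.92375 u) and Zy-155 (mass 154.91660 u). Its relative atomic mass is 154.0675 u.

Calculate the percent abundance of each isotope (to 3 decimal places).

Let x be the fractional abundance of Zy-151; then Zy-155 has abundance 1 − x.
150.92375·x + 154.91660·(1 − x) = 154.0675
(150.92375 − 154.91660)·x = 154.0675 − 154.91660
x = -0.84910 / -3.99285 = 0.21266 → 21.266% Zy-151, 78.734% Zy-155.

Zy-151: 21.266%, Zy-155: 78.734%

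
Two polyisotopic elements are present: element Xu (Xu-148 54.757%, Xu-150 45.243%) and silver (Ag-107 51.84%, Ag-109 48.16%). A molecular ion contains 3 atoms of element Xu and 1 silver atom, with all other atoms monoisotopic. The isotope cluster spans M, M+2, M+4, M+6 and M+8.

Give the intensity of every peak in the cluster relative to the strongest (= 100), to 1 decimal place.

23.0 : 78.3 : 100.0 : 56.7 : 12.0

Element Xu pattern (n=3): 0.1641795 : 0.4069602 : 0.33625108 : 0.09260921
Silver pattern (n=1): 0.5184 : 0.4816
Convolve the two distributions (both contribute in 2-u steps):
  M: 0.1641795×0.5184 = 0.085111
  M+2: 0.1641795×0.4816 + 0.4069602×0.5184 = 0.290037
  M+4: 0.4069602×0.4816 + 0.33625108×0.5184 = 0.370305
  M+6: 0.33625108×0.4816 + 0.09260921×0.5184 = 0.209947
  M+8: 0.09260921×0.4816 = 0.044601
Scale to base peak (0.370305) = 100: 23.0 : 78.3 : 100.0 : 56.7 : 12.0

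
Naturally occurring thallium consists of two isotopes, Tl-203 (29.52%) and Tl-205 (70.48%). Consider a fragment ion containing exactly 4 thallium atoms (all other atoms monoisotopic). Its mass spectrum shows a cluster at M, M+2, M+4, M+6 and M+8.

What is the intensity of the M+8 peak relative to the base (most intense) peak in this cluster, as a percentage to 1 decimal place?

Term probabilities: M 0.0076, M+2 0.0725, M+4 0.2597, M+6 0.4134, M+8 0.2468. Base peak = M+6.
P(M+6) = C(4,3) × 0.2952^1 × 0.7048^3 = 4 × 0.2952 × 0.35010449 = 0.413403 (base)
P(M+8) = C(4,4) × 0.2952^0 × 0.7048^4 = 1 × 1.0000 × 0.24675365 = 0.246754
Relative intensity = 0.246754 / 0.413403 × 100 = 59.7

59.7%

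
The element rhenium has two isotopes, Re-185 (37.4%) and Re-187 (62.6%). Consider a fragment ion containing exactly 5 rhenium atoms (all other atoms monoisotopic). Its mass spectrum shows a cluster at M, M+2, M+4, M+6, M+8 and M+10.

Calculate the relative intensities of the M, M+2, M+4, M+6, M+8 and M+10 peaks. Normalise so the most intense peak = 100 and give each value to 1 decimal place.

Each Re atom is independently Re-185 (p = 0.374) or Re-187 (q = 0.626); the cluster is the binomial expansion (p + q)^5.
P(M) = 0.374^5 = 0.007317
P(M+2) = 5 × 0.374^4 × 0.626^1 = 0.061239
P(M+4) = 10 × 0.374^3 × 0.626^2 = 0.205005
P(M+6) = 10 × 0.374^2 × 0.626^3 = 0.343136
P(M+8) = 5 × 0.374^1 × 0.626^4 = 0.287170
P(M+10) = 0.626^5 = 0.096133
The M+6 peak is largest (0.343136); scaling to 100 gives 2.1 : 17.8 : 59.7 : 100.0 : 83.7 : 28.0.

2.1 : 17.8 : 59.7 : 100.0 : 83.7 : 28.0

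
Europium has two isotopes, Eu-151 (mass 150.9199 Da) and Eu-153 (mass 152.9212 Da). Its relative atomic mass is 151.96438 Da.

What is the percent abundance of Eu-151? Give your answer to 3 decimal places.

47.810%

Let x be the fractional abundance of Eu-151; then Eu-153 has abundance 1 − x.
150.9199·x + 152.9212·(1 − x) = 151.96438
(150.9199 − 152.9212)·x = 151.96438 − 152.9212
x = -0.95682 / -2.0013 = 0.47810 → 47.810% Eu-151, 52.190% Eu-153.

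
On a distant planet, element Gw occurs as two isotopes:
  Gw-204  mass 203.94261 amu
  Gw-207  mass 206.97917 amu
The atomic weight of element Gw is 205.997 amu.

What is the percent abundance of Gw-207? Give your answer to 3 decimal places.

With x = fraction of Gw-204 (so Gw-207 is 1 − x):
203.94261·x + 206.97917·(1 − x) = 205.997
(203.94261 − 206.97917)·x = 205.997 − 206.97917
x = -0.98217 / -3.03656 = 0.32345 → 32.345% Gw-204, 67.655% Gw-207.

67.655%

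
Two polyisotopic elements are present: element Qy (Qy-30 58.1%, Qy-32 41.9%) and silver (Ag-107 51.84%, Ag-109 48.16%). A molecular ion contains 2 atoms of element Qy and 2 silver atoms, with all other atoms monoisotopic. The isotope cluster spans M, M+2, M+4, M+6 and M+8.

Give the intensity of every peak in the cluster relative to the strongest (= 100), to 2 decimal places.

24.61 : 81.23 : 100.00 : 54.42 : 11.05

Element Qy pattern (n=2): 0.337561 : 0.486878 : 0.175561
Silver pattern (n=2): 0.26873856 : 0.49932288 : 0.23193856
Convolve the two distributions (both contribute in 2-u steps):
  M: 0.337561×0.26873856 = 0.090716
  M+2: 0.337561×0.49932288 + 0.486878×0.26873856 = 0.299395
  M+4: 0.337561×0.23193856 + 0.486878×0.49932288 + 0.175561×0.26873856 = 0.368583
  M+6: 0.486878×0.23193856 + 0.175561×0.49932288 = 0.200587
  M+8: 0.175561×0.23193856 = 0.040719
Scale to base peak (0.368583) = 100: 24.61 : 81.23 : 100.00 : 54.42 : 11.05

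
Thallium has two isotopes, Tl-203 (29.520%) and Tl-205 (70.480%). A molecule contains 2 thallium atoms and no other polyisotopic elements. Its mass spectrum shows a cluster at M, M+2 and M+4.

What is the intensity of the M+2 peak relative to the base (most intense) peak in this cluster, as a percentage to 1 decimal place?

(0.29520 + 0.70480)^2 gives M 0.0871, M+2 0.4161, M+4 0.4967; the largest is M+4.
P(M+4) = C(2,2) × 0.29520^0 × 0.70480^2 = 1 × 1.0000 × 0.49674304 = 0.496743 (base)
P(M+2) = C(2,1) × 0.29520^1 × 0.70480^1 = 2 × 0.2952 × 0.7048 = 0.416114
Relative intensity = 0.416114 / 0.496743 × 100 = 83.8

83.8%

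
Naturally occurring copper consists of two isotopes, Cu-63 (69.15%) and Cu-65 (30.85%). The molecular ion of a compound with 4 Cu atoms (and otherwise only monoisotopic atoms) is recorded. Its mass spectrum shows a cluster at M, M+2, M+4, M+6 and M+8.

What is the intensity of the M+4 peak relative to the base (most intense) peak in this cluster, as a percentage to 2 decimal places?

Binomial terms of (0.6915 + 0.3085)^4: M 0.2286, M+2 0.4080, M+4 0.2731, M+6 0.0812, M+8 0.0091 → M+2 is the base peak.
P(M+2) = C(4,1) × 0.6915^3 × 0.3085^1 = 4 × 0.33065611 × 0.3085 = 0.408030 (base)
P(M+4) = C(4,2) × 0.6915^2 × 0.3085^2 = 6 × 0.47817225 × 0.09517225 = 0.273052
Relative intensity = 0.273052 / 0.408030 × 100 = 66.92

66.92%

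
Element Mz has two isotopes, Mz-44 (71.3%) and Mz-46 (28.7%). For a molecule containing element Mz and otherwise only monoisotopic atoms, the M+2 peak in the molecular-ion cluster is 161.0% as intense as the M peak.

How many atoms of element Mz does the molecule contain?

With n Mz atoms, P(M+2)/P(M) = C(n,1)·p^(n−1)q / p^n = n·q/p = n · 0.287/0.713.
n = 1.610 × 0.713/0.287 = 4.00 ≈ 4

4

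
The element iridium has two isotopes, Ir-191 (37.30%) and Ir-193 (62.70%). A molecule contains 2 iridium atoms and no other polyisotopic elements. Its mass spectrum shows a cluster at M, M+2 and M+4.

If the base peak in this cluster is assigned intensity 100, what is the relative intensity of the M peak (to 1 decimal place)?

Binomial terms of (0.3730 + 0.6270)^2: M 0.1391, M+2 0.4677, M+4 0.3931 → M+2 is the base peak.
P(M+2) = C(2,1) × 0.3730^1 × 0.6270^1 = 2 × 0.3730 × 0.6270 = 0.467742 (base)
P(M) = C(2,0) × 0.3730^2 × 0.6270^0 = 1 × 0.139129 × 1.0000 = 0.139129
Relative intensity = 0.139129 / 0.467742 × 100 = 29.7

29.7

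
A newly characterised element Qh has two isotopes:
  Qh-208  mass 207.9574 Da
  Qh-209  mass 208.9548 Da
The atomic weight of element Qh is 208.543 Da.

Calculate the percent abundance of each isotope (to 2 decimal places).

Let x be the fractional abundance of Qh-208; then Qh-209 has abundance 1 − x.
207.9574·x + 208.9548·(1 − x) = 208.543
(207.9574 − 208.9548)·x = 208.543 − 208.9548
x = -0.4118 / -0.9974 = 0.41287 → 41.29% Qh-208, 58.71% Qh-209.

Qh-208: 41.29%, Qh-209: 58.71%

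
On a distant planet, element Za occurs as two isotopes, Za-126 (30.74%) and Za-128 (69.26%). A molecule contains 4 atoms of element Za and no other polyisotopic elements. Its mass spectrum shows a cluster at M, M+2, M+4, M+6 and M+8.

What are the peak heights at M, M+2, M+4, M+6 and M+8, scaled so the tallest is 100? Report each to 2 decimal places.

2.19 : 19.70 : 66.58 : 100.00 : 56.33

The 4 Za atoms are independent, so intensities follow the terms of (0.3074 + 0.6926)^4.
P(M) = 0.3074^4 = 0.008929
P(M+2) = 4 × 0.3074^3 × 0.6926^1 = 0.080474
P(M+4) = 6 × 0.3074^2 × 0.6926^2 = 0.271972
P(M+6) = 4 × 0.3074^1 × 0.6926^3 = 0.408518
P(M+8) = 0.6926^4 = 0.230107
The M+6 peak is largest (0.408518); scaling to 100 gives 2.19 : 19.70 : 66.58 : 100.00 : 56.33.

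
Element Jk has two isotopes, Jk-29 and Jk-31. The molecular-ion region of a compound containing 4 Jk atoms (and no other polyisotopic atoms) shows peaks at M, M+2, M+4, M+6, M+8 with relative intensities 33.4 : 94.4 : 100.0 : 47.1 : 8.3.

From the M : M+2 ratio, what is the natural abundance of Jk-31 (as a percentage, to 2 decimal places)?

41.40%

Let p = fractional abundance of Jk-29. I(M+2)/I(M) = [C(4,1)·p^3·(1−p)] / p^4 = 4·(1−p)/p = 94.4/33.4 = 2.8263
(1−p)/p = 2.8263/4 = 0.7066  ⇒  p = 1/(1 + 0.7066) = 0.5860
Jk-29: 58.60%, Jk-31: 41.40%.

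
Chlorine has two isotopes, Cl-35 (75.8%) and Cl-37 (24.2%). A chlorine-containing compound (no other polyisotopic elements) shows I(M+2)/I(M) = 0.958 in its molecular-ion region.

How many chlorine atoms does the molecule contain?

3

For n independent Cl atoms, I(M+2)/I(M) = n · (abundance Cl-37) / (abundance Cl-35) = n · 0.242/0.758.
n = 0.958 × 0.758/0.242 = 3.00 ≈ 3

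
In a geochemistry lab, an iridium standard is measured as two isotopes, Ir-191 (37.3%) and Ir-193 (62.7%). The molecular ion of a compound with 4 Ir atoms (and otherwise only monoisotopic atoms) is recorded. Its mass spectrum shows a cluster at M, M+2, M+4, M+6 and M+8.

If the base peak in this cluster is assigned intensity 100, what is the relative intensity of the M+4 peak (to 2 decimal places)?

(0.373 + 0.627)^4 gives M 0.0194, M+2 0.1302, M+4 0.3282, M+6 0.3678, M+8 0.1546; the largest is M+6.
P(M+6) = C(4,3) × 0.373^1 × 0.627^3 = 4 × 0.3730 × 0.24649188 = 0.367766 (base)
P(M+4) = C(4,2) × 0.373^2 × 0.627^2 = 6 × 0.139129 × 0.393129 = 0.328174
Relative intensity = 0.328174 / 0.367766 × 100 = 89.23

89.23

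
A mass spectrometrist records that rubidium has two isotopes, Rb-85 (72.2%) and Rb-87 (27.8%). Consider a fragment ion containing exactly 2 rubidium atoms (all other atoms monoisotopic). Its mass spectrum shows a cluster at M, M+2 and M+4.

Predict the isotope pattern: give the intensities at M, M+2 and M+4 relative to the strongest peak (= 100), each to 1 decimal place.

100.0 : 77.0 : 14.8

Each Rb atom is independently Rb-85 (p = 0.722) or Rb-87 (q = 0.278); the cluster is the binomial expansion (p + q)^2.
P(M) = 0.722^2 = 0.521284
P(M+2) = 2 × 0.722^1 × 0.278^1 = 0.401432
P(M+4) = 0.278^2 = 0.077284
The M peak is largest (0.521284); scaling to 100 gives 100.0 : 77.0 : 14.8.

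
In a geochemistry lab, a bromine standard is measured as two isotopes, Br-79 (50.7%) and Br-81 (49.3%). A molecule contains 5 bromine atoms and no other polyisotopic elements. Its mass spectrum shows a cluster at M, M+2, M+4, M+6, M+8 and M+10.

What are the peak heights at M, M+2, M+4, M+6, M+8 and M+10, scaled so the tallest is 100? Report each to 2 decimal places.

10.58 : 51.42 : 100.00 : 97.24 : 47.28 : 9.19

The 5 Br atoms are independent, so intensities follow the terms of (0.507 + 0.493)^5.
P(M) = 0.507^5 = 0.033500
P(M+2) = 5 × 0.507^4 × 0.493^1 = 0.162873
P(M+4) = 10 × 0.507^3 × 0.493^2 = 0.316751
P(M+6) = 10 × 0.507^2 × 0.493^3 = 0.308004
P(M+8) = 5 × 0.507^1 × 0.493^4 = 0.149750
P(M+10) = 0.493^5 = 0.029123
The M+4 peak is largest (0.316751); scaling to 100 gives 10.58 : 51.42 : 100.00 : 97.24 : 47.28 : 9.19.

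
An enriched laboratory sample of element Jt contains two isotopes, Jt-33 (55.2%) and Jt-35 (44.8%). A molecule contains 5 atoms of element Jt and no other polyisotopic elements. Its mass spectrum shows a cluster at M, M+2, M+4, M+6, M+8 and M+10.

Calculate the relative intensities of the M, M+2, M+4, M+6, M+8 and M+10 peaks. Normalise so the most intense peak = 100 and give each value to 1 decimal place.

15.2 : 61.6 : 100.0 : 81.2 : 32.9 : 5.3

The 5 Jt atoms are independent, so intensities follow the terms of (0.552 + 0.448)^5.
P(M) = 0.552^5 = 0.051250
P(M+2) = 5 × 0.552^4 × 0.448^1 = 0.207972
P(M+4) = 10 × 0.552^3 × 0.448^2 = 0.337577
P(M+6) = 10 × 0.552^2 × 0.448^3 = 0.273976
P(M+8) = 5 × 0.552^1 × 0.448^4 = 0.111179
P(M+10) = 0.448^5 = 0.018046
The M+4 peak is largest (0.337577); scaling to 100 gives 15.2 : 61.6 : 100.0 : 81.2 : 32.9 : 5.3.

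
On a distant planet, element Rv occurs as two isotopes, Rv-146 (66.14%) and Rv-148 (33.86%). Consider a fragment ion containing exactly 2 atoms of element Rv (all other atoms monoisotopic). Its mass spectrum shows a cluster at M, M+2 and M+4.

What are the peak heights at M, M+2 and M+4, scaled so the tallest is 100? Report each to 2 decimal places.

97.67 : 100.00 : 25.60

Each Rv atom is independently Rv-146 (p = 0.6614) or Rv-148 (q = 0.3386); the cluster is the binomial expansion (p + q)^2.
P(M) = 0.6614^2 = 0.437450
P(M+2) = 2 × 0.6614^1 × 0.3386^1 = 0.447900
P(M+4) = 0.3386^2 = 0.114650
The M+2 peak is largest (0.447900); scaling to 100 gives 97.67 : 100.00 : 25.60.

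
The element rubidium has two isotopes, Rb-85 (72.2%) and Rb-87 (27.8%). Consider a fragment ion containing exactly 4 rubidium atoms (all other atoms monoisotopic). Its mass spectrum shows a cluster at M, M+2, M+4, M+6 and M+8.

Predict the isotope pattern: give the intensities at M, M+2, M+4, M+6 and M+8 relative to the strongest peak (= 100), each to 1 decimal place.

Each Rb atom is independently Rb-85 (p = 0.722) or Rb-87 (q = 0.278); the cluster is the binomial expansion (p + q)^4.
P(M) = 0.722^4 = 0.271737
P(M+2) = 4 × 0.722^3 × 0.278^1 = 0.418520
P(M+4) = 6 × 0.722^2 × 0.278^2 = 0.241721
P(M+6) = 4 × 0.722^1 × 0.278^3 = 0.062049
P(M+8) = 0.278^4 = 0.005973
The M+2 peak is largest (0.418520); scaling to 100 gives 64.9 : 100.0 : 57.8 : 14.8 : 1.4.

64.9 : 100.0 : 57.8 : 14.8 : 1.4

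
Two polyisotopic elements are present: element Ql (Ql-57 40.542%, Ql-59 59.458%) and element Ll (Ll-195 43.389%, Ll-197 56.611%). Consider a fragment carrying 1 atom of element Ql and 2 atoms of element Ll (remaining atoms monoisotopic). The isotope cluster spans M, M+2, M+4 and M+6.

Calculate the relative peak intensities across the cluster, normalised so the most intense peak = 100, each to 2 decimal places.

18.09 : 73.72 : 100.00 : 45.15

Element Ql pattern (n=1): 0.40542 : 0.59458
Element Ll pattern (n=2): 0.18826053 : 0.49125894 : 0.32048053
Convolve the two distributions (both contribute in 2-u steps):
  M: 0.40542×0.18826053 = 0.076325
  M+2: 0.40542×0.49125894 + 0.59458×0.18826053 = 0.311102
  M+4: 0.40542×0.32048053 + 0.59458×0.49125894 = 0.422022
  M+6: 0.59458×0.32048053 = 0.190551
Scale to base peak (0.422022) = 100: 18.09 : 73.72 : 100.00 : 45.15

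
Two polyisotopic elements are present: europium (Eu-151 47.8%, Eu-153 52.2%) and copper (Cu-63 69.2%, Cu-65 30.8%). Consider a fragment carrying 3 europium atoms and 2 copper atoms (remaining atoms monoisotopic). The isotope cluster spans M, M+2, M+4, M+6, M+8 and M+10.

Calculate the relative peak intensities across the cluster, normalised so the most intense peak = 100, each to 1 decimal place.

Europium pattern (n=3): 0.10921535 : 0.35780594 : 0.39074206 : 0.14223665
Copper pattern (n=2): 0.478864 : 0.426272 : 0.094864
Convolve the two distributions (both contribute in 2-u steps):
  M: 0.10921535×0.478864 = 0.052299
  M+2: 0.10921535×0.426272 + 0.35780594×0.478864 = 0.217896
  M+4: 0.10921535×0.094864 + 0.35780594×0.426272 + 0.39074206×0.478864 = 0.349996
  M+6: 0.35780594×0.094864 + 0.39074206×0.426272 + 0.14223665×0.478864 = 0.268617
  M+8: 0.39074206×0.094864 + 0.14223665×0.426272 = 0.097699
  M+10: 0.14223665×0.094864 = 0.013493
Scale to base peak (0.349996) = 100: 14.9 : 62.3 : 100.0 : 76.7 : 27.9 : 3.9

14.9 : 62.3 : 100.0 : 76.7 : 27.9 : 3.9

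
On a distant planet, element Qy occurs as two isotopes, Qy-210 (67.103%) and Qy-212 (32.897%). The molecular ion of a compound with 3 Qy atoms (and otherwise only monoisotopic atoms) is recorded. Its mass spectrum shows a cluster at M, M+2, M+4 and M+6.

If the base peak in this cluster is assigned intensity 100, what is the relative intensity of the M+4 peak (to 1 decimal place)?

49.0

(0.67103 + 0.32897)^3 gives M 0.3022, M+2 0.4444, M+4 0.2179, M+6 0.0356; the largest is M+2.
P(M+2) = C(3,1) × 0.67103^2 × 0.32897^1 = 3 × 0.45028126 × 0.32897 = 0.444387 (base)
P(M+4) = C(3,2) × 0.67103^1 × 0.32897^2 = 3 × 0.67103 × 0.10822126 = 0.217859
Relative intensity = 0.217859 / 0.444387 × 100 = 49.0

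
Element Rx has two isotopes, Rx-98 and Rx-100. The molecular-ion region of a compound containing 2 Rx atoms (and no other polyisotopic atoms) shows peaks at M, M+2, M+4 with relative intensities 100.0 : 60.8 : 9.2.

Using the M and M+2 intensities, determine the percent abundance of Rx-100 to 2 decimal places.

23.31%

If p is the fraction of Rx that is Rx-98, then I(M+2)/I(M) = [C(2,1)·p^1·(1−p)] / p^2 = 2·(1−p)/p = 60.8/100.0 = 0.6080
(1−p)/p = 0.6080/2 = 0.3040  ⇒  p = 1/(1 + 0.3040) = 0.7669
Rx-98: 76.69%, Rx-100: 23.31%.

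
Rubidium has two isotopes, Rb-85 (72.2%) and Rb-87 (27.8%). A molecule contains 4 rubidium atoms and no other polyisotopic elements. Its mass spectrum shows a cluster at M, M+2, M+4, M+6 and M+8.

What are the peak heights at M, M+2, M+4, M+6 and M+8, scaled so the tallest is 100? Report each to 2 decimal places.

64.93 : 100.00 : 57.76 : 14.83 : 1.43

Expanding (0.722 + 0.278)^4:
P(M) = 0.722^4 = 0.271737
P(M+2) = 4 × 0.722^3 × 0.278^1 = 0.418520
P(M+4) = 6 × 0.722^2 × 0.278^2 = 0.241721
P(M+6) = 4 × 0.722^1 × 0.278^3 = 0.062049
P(M+8) = 0.278^4 = 0.005973
The M+2 peak is largest (0.418520); scaling to 100 gives 64.93 : 100.00 : 57.76 : 14.83 : 1.43.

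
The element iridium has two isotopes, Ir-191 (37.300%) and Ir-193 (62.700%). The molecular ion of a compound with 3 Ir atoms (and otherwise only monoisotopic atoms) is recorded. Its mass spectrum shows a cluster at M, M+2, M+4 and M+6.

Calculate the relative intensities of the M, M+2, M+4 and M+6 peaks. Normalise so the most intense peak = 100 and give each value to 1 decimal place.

The 3 Ir atoms are independent, so intensities follow the terms of (0.37300 + 0.62700)^3.
P(M) = 0.37300^3 = 0.051895
P(M+2) = 3 × 0.37300^2 × 0.62700^1 = 0.261702
P(M+4) = 3 × 0.37300^1 × 0.62700^2 = 0.439911
P(M+6) = 0.62700^3 = 0.246492
The M+4 peak is largest (0.439911); scaling to 100 gives 11.8 : 59.5 : 100.0 : 56.0.

11.8 : 59.5 : 100.0 : 56.0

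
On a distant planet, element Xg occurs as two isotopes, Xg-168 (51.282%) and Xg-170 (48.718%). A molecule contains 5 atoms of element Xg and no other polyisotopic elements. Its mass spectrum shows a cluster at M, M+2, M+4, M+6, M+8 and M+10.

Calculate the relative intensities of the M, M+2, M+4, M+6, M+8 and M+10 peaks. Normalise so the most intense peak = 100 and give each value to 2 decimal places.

11.08 : 52.63 : 100.00 : 95.00 : 45.13 : 8.57

The 5 Xg atoms are independent, so intensities follow the terms of (0.51282 + 0.48718)^5.
P(M) = 0.51282^5 = 0.035467
P(M+2) = 5 × 0.51282^4 × 0.48718^1 = 0.168469
P(M+4) = 10 × 0.51282^3 × 0.48718^2 = 0.320091
P(M+6) = 10 × 0.51282^2 × 0.48718^3 = 0.304087
P(M+8) = 5 × 0.51282^1 × 0.48718^4 = 0.144442
P(M+10) = 0.48718^5 = 0.027444
The M+4 peak is largest (0.320091); scaling to 100 gives 11.08 : 52.63 : 100.00 : 95.00 : 45.13 : 8.57.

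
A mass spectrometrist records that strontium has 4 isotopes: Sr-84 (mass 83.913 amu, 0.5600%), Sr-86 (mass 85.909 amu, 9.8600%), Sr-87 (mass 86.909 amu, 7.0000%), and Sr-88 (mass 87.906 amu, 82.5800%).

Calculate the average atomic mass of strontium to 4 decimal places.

87.6169 amu

The abundance-weighted mean is 0.005600 × 83.913 + 0.098600 × 85.909 + 0.070000 × 86.909 + 0.825800 × 87.906
= 0.46991 + 8.47063 + 6.08363 + 72.59277 = 87.61694 amu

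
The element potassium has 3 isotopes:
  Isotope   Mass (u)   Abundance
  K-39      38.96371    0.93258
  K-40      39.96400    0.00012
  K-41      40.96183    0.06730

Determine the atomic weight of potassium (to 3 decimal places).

39.098 u

Weight each isotope mass by its fractional abundance: 0.93258 × 38.96371 + 0.00012 × 39.96400 + 0.06730 × 40.96183
= 36.336777 + 0.004796 + 2.756731 = 39.098304 u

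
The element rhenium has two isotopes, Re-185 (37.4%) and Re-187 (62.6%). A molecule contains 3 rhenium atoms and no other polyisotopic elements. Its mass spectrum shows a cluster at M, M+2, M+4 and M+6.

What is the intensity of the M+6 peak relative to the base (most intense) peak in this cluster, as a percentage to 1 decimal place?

Binomial terms of (0.374 + 0.626)^3: M 0.0523, M+2 0.2627, M+4 0.4397, M+6 0.2453 → M+4 is the base peak.
P(M+4) = C(3,2) × 0.374^1 × 0.626^2 = 3 × 0.3740 × 0.391876 = 0.439685 (base)
P(M+6) = C(3,3) × 0.374^0 × 0.626^3 = 1 × 1.0000 × 0.24531438 = 0.245314
Relative intensity = 0.245314 / 0.439685 × 100 = 55.8

55.8%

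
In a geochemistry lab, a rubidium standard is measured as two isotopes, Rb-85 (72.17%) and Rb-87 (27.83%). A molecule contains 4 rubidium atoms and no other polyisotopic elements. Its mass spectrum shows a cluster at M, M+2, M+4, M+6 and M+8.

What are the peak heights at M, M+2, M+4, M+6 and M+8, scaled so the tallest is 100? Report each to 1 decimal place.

64.8 : 100.0 : 57.8 : 14.9 : 1.4

Each Rb atom is independently Rb-85 (p = 0.7217) or Rb-87 (q = 0.2783); the cluster is the binomial expansion (p + q)^4.
P(M) = 0.7217^4 = 0.271286
P(M+2) = 4 × 0.7217^3 × 0.2783^1 = 0.418450
P(M+4) = 6 × 0.7217^2 × 0.2783^2 = 0.242042
P(M+6) = 4 × 0.7217^1 × 0.2783^3 = 0.062224
P(M+8) = 0.2783^4 = 0.005999
The M+2 peak is largest (0.418450); scaling to 100 gives 64.8 : 100.0 : 57.8 : 14.9 : 1.4.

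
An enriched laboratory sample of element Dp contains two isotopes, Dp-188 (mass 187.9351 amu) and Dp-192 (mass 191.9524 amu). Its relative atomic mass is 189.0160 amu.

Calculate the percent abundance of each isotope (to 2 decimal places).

Let x be the fractional abundance of Dp-188; then Dp-192 has abundance 1 − x.
187.9351·x + 191.9524·(1 − x) = 189.0160
(187.9351 − 191.9524)·x = 189.0160 − 191.9524
x = -2.9364 / -4.0173 = 0.73094 → 73.09% Dp-188, 26.91% Dp-192.

Dp-188: 73.09%, Dp-192: 26.91%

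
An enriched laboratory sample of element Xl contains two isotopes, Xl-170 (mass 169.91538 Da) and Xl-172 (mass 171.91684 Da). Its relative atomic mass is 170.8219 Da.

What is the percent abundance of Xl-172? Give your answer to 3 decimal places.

With x = fraction of Xl-170 (so Xl-172 is 1 − x):
169.91538·x + 171.91684·(1 − x) = 170.8219
(169.91538 − 171.91684)·x = 170.8219 − 171.91684
x = -1.09494 / -2.00146 = 0.54707 → 54.707% Xl-170, 45.293% Xl-172.

45.293%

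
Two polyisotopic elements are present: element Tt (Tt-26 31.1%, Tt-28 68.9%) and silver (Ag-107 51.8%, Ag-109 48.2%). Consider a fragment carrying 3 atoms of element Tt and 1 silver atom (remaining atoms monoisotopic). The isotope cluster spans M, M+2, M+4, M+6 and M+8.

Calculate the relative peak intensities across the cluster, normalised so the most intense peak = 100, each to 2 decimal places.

Element Tt pattern (n=3): 0.03008023 : 0.19992231 : 0.44291469 : 0.32708277
Silver pattern (n=1): 0.5180 : 0.4820
Convolve the two distributions (both contribute in 2-u steps):
  M: 0.03008023×0.5180 = 0.015582
  M+2: 0.03008023×0.4820 + 0.19992231×0.5180 = 0.118058
  M+4: 0.19992231×0.4820 + 0.44291469×0.5180 = 0.325792
  M+6: 0.44291469×0.4820 + 0.32708277×0.5180 = 0.382914
  M+8: 0.32708277×0.4820 = 0.157654
Scale to base peak (0.382914) = 100: 4.07 : 30.83 : 85.08 : 100.00 : 41.17

4.07 : 30.83 : 85.08 : 100.00 : 41.17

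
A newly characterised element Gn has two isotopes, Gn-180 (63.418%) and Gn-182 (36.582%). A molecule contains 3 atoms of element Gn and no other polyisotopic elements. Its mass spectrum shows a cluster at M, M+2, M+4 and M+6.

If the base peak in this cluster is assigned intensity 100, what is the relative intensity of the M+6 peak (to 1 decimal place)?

Binomial terms of (0.63418 + 0.36582)^3: M 0.2551, M+2 0.4414, M+4 0.2546, M+6 0.0490 → M+2 is the base peak.
P(M+2) = C(3,1) × 0.63418^2 × 0.36582^1 = 3 × 0.40218427 × 0.36582 = 0.441381 (base)
P(M+6) = C(3,3) × 0.63418^0 × 0.36582^3 = 1 × 1.0000 × 0.0489556 = 0.048956
Relative intensity = 0.048956 / 0.441381 × 100 = 11.1

11.1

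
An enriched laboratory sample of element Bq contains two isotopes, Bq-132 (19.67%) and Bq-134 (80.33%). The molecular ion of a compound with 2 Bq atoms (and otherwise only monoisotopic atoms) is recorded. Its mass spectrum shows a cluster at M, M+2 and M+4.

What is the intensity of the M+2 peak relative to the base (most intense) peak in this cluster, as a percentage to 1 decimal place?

Binomial terms of (0.1967 + 0.8033)^2: M 0.0387, M+2 0.3160, M+4 0.6453 → M+4 is the base peak.
P(M+4) = C(2,2) × 0.1967^0 × 0.8033^2 = 1 × 1.0000 × 0.64529089 = 0.645291 (base)
P(M+2) = C(2,1) × 0.1967^1 × 0.8033^1 = 2 × 0.1967 × 0.8033 = 0.316018
Relative intensity = 0.316018 / 0.645291 × 100 = 49.0

49.0%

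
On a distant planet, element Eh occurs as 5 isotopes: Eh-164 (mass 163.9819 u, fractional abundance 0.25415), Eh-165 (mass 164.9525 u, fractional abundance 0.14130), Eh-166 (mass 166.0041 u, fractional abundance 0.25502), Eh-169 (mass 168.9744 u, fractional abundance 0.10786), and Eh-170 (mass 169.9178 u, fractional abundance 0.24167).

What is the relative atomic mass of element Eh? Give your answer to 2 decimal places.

166.61 u

Average mass = Σ (abundance × isotope mass) = 0.25415 × 163.9819 + 0.14130 × 164.9525 + 0.25502 × 166.0041 + 0.10786 × 168.9744 + 0.24167 × 169.9178
= 41.67600 + 23.30779 + 42.33437 + 18.22558 + 41.06403 = 166.60777 u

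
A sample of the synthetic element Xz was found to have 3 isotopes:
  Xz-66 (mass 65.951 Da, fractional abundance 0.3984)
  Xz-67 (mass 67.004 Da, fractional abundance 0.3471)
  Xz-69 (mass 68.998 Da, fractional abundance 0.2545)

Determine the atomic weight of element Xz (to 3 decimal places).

67.092 Da

The abundance-weighted mean is 0.3984 × 65.951 + 0.3471 × 67.004 + 0.2545 × 68.998
= 26.2749 + 23.2571 + 17.5600 = 67.0920 Da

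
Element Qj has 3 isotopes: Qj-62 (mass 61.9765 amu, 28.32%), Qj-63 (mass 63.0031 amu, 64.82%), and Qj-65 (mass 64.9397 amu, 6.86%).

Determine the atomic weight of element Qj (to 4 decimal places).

62.8452 amu

Weight each isotope mass by its fractional abundance: 0.2832 × 61.9765 + 0.6482 × 63.0031 + 0.0686 × 64.9397
= 17.55174 + 40.83861 + 4.45486 = 62.84521 amu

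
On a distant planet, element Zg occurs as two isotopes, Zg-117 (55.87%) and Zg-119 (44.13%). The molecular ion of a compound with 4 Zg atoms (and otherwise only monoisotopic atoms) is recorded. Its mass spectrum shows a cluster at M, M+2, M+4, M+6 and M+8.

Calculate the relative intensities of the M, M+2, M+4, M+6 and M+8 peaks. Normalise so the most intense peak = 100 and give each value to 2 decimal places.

26.71 : 84.40 : 100.00 : 52.66 : 10.40

Each Zg atom is independently Zg-117 (p = 0.5587) or Zg-119 (q = 0.4413); the cluster is the binomial expansion (p + q)^4.
P(M) = 0.5587^4 = 0.097435
P(M+2) = 4 × 0.5587^3 × 0.4413^1 = 0.307843
P(M+4) = 6 × 0.5587^2 × 0.4413^2 = 0.364734
P(M+6) = 4 × 0.5587^1 × 0.4413^3 = 0.192062
P(M+8) = 0.4413^4 = 0.037926
The M+4 peak is largest (0.364734); scaling to 100 gives 26.71 : 84.40 : 100.00 : 52.66 : 10.40.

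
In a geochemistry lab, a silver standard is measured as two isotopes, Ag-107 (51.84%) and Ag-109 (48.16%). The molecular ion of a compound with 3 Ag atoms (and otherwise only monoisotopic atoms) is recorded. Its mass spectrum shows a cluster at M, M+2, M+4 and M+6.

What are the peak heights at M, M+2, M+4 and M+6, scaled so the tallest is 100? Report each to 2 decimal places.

The 3 Ag atoms are independent, so intensities follow the terms of (0.5184 + 0.4816)^3.
P(M) = 0.5184^3 = 0.139314
P(M+2) = 3 × 0.5184^2 × 0.4816^1 = 0.388273
P(M+4) = 3 × 0.5184^1 × 0.4816^2 = 0.360711
P(M+6) = 0.4816^3 = 0.111702
The M+2 peak is largest (0.388273); scaling to 100 gives 35.88 : 100.00 : 92.90 : 28.77.

35.88 : 100.00 : 92.90 : 28.77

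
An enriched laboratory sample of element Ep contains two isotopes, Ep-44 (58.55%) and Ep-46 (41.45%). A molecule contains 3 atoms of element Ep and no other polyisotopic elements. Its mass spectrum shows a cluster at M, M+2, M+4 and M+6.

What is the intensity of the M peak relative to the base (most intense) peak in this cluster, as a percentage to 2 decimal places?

47.08%

Term probabilities: M 0.2007, M+2 0.4263, M+4 0.3018, M+6 0.0712. Base peak = M+2.
P(M+2) = C(3,1) × 0.5855^2 × 0.4145^1 = 3 × 0.34281025 × 0.4145 = 0.426285 (base)
P(M) = C(3,0) × 0.5855^3 × 0.4145^0 = 1 × 0.2007154 × 1.0000 = 0.200715
Relative intensity = 0.200715 / 0.426285 × 100 = 47.08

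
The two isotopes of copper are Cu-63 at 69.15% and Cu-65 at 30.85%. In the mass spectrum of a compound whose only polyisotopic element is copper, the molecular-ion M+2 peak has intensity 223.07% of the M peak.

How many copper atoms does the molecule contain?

The M+2/M ratio from n Cu atoms is n · q/p = n · 0.3085/0.6915.
n = 2.2307 × 0.6915/0.3085 = 5.00 ≈ 5

5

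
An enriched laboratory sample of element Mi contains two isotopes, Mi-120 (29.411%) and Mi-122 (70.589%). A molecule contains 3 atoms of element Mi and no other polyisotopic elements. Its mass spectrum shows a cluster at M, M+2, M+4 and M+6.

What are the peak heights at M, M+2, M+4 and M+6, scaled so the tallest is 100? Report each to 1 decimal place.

Each Mi atom is independently Mi-120 (p = 0.29411) or Mi-122 (q = 0.70589); the cluster is the binomial expansion (p + q)^3.
P(M) = 0.29411^3 = 0.025441
P(M+2) = 3 × 0.29411^2 × 0.70589^1 = 0.183180
P(M+4) = 3 × 0.29411^1 × 0.70589^2 = 0.439648
P(M+6) = 0.70589^3 = 0.351731
The M+4 peak is largest (0.439648); scaling to 100 gives 5.8 : 41.7 : 100.0 : 80.0.

5.8 : 41.7 : 100.0 : 80.0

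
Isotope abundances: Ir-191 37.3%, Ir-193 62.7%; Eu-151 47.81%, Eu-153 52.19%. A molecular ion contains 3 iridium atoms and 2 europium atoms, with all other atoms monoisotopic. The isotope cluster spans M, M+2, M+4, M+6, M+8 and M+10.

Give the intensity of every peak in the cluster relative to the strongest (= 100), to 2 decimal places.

Iridium pattern (n=3): 0.05189512 : 0.26170165 : 0.43991135 : 0.24649188
Europium pattern (n=2): 0.22857961 : 0.49904078 : 0.27237961
Convolve the two distributions (both contribute in 2-u steps):
  M: 0.05189512×0.22857961 = 0.011862
  M+2: 0.05189512×0.49904078 + 0.26170165×0.22857961 = 0.085717
  M+4: 0.05189512×0.27237961 + 0.26170165×0.49904078 + 0.43991135×0.22857961 = 0.245290
  M+6: 0.26170165×0.27237961 + 0.43991135×0.49904078 + 0.24649188×0.22857961 = 0.347159
  M+8: 0.43991135×0.27237961 + 0.24649188×0.49904078 = 0.242832
  M+10: 0.24649188×0.27237961 = 0.067139
Scale to base peak (0.347159) = 100: 3.42 : 24.69 : 70.66 : 100.00 : 69.95 : 19.34

3.42 : 24.69 : 70.66 : 100.00 : 69.95 : 19.34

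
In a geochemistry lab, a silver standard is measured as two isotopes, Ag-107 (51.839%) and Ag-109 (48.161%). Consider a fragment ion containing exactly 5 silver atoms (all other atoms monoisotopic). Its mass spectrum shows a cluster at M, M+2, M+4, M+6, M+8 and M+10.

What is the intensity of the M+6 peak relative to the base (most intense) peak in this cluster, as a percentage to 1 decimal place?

92.9%

Term probabilities: M 0.0374, M+2 0.1739, M+4 0.3231, M+6 0.3002, M+8 0.1394, M+10 0.0259. Base peak = M+4.
P(M+4) = C(5,2) × 0.51839^3 × 0.48161^2 = 10 × 0.13930601 × 0.23194819 = 0.323118 (base)
P(M+6) = C(5,3) × 0.51839^2 × 0.48161^3 = 10 × 0.26872819 × 0.11170857 = 0.300192
Relative intensity = 0.300192 / 0.323118 × 100 = 92.9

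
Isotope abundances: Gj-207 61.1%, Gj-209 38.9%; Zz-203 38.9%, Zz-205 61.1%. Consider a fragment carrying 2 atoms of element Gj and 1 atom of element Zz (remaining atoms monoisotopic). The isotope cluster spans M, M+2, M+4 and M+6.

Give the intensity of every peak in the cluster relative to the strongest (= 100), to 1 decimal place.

Element Gj pattern (n=2): 0.373321 : 0.475358 : 0.151321
Element Zz pattern (n=1): 0.3890 : 0.6110
Convolve the two distributions (both contribute in 2-u steps):
  M: 0.373321×0.3890 = 0.145222
  M+2: 0.373321×0.6110 + 0.475358×0.3890 = 0.413013
  M+4: 0.475358×0.6110 + 0.151321×0.3890 = 0.349308
  M+6: 0.151321×0.6110 = 0.092457
Scale to base peak (0.413013) = 100: 35.2 : 100.0 : 84.6 : 22.4

35.2 : 100.0 : 84.6 : 22.4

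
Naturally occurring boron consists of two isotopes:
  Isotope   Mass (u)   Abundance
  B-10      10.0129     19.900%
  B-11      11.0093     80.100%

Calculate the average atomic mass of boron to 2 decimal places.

10.81 u

Weight each isotope mass by its fractional abundance: 0.19900 × 10.0129 + 0.80100 × 11.0093
= 1.99257 + 8.81845 = 10.81102 u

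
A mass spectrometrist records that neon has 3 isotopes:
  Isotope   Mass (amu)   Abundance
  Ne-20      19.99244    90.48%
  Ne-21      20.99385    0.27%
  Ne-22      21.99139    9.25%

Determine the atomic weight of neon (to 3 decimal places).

The abundance-weighted mean is 0.9048 × 19.99244 + 0.0027 × 20.99385 + 0.0925 × 21.99139
= 18.089160 + 0.056683 + 2.034204 = 20.180047 amu

20.180 amu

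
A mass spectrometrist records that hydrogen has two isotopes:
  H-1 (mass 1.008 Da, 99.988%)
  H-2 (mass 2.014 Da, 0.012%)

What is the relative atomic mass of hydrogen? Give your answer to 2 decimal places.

Weight each isotope mass by its fractional abundance: 0.99988 × 1.008 + 0.00012 × 2.014
= 1.0079 + 0.0002 = 1.0081 Da

1.01 Da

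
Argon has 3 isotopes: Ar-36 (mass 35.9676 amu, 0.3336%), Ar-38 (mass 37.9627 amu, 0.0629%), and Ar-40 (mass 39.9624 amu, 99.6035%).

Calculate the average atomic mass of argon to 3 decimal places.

The abundance-weighted mean is 0.003336 × 35.9676 + 0.000629 × 37.9627 + 0.996035 × 39.9624
= 0.11999 + 0.02388 + 39.80395 = 39.94782 amu

39.948 amu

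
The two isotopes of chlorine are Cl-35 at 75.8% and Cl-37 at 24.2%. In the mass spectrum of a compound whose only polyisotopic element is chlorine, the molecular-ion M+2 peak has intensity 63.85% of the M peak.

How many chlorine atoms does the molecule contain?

With n Cl atoms, P(M+2)/P(M) = C(n,1)·p^(n−1)q / p^n = n·q/p = n · 0.242/0.758.
n = 0.6385 × 0.758/0.242 = 2.00 ≈ 2

2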